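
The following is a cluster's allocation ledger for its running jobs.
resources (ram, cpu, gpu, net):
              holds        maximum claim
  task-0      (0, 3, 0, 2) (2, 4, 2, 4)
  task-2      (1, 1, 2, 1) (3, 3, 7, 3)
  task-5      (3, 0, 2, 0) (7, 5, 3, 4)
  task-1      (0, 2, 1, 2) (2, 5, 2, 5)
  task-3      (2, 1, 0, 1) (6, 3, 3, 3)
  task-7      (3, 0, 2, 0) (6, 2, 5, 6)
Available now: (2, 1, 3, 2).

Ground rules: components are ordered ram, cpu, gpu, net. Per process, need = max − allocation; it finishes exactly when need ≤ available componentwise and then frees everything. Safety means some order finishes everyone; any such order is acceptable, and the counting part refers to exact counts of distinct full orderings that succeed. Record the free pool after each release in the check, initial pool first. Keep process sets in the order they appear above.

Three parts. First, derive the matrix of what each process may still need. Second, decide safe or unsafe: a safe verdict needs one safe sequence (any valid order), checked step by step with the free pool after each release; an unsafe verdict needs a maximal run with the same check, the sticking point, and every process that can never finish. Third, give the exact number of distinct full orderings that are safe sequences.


(1) Need matrix, components ordered ram, cpu, gpu, net:
  task-0: (2, 1, 2, 2)
  task-2: (2, 2, 5, 2)
  task-5: (4, 5, 1, 4)
  task-1: (2, 3, 1, 3)
  task-3: (4, 2, 3, 2)
  task-7: (3, 2, 3, 6)
(2) UNSAFE — no complete ordering exists.
Key observation: after task-0, task-1 the pool peaks at (2, 6, 4, 6), and each blocked process is short somewhere: task-2 on gpu; task-5 on ram; task-3 on ram; task-7 on ram.
Going as far as possible: task-0, task-1; after that, nothing fits. Check, step by step:
  pool = (2, 1, 3, 2)
  task-0: need (2, 1, 2, 2) fits (2, 1, 3, 2); releases (0, 3, 0, 2), pool now (2, 4, 3, 4)
  task-1: need (2, 3, 1, 3) fits (2, 4, 3, 4); releases (0, 2, 1, 2), pool now (2, 6, 4, 6)
  task-2 cannot run: need (2, 2, 5, 2) vs free (2, 6, 4, 6) (insufficient gpu)
  task-5 cannot run: need (4, 5, 1, 4) vs free (2, 6, 4, 6) (insufficient ram)
  task-3 cannot run: need (4, 2, 3, 2) vs free (2, 6, 4, 6) (insufficient ram)
  task-7 cannot run: need (3, 2, 3, 6) vs free (2, 6, 4, 6) (insufficient ram)
Permanently blocked: task-2, task-5, task-3 and task-7.
(3) Precisely 0 of the possible complete orderings are safe sequences.


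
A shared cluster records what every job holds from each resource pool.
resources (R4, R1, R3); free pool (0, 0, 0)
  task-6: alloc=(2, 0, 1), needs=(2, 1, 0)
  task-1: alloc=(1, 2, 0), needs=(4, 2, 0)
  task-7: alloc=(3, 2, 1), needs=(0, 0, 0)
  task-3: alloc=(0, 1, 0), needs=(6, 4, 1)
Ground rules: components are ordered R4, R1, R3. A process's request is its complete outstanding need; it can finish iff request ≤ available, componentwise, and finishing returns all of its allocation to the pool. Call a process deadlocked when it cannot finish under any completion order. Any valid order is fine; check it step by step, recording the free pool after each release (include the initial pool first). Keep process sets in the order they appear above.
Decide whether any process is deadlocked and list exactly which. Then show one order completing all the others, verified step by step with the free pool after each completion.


The deadlocked set is empty.
Key observation: there is always a runnable process — task-7 first — so the state unwinds completely.
A valid finishing order for the others: task-7, task-6, task-1, task-3. Verifying each step:
  pool = (0, 0, 0)
  task-7 needs (0, 0, 0) <= (0, 0, 0) -> finishes; pool += (3, 2, 1) = (3, 2, 1)
  task-6 needs (2, 1, 0) <= (3, 2, 1) -> finishes; pool += (2, 0, 1) = (5, 2, 2)
  task-1 needs (4, 2, 0) <= (5, 2, 2) -> finishes; pool += (1, 2, 0) = (6, 4, 2)
  task-3 needs (6, 4, 1) <= (6, 4, 2) -> finishes; pool += (0, 1, 0) = (6, 5, 2)


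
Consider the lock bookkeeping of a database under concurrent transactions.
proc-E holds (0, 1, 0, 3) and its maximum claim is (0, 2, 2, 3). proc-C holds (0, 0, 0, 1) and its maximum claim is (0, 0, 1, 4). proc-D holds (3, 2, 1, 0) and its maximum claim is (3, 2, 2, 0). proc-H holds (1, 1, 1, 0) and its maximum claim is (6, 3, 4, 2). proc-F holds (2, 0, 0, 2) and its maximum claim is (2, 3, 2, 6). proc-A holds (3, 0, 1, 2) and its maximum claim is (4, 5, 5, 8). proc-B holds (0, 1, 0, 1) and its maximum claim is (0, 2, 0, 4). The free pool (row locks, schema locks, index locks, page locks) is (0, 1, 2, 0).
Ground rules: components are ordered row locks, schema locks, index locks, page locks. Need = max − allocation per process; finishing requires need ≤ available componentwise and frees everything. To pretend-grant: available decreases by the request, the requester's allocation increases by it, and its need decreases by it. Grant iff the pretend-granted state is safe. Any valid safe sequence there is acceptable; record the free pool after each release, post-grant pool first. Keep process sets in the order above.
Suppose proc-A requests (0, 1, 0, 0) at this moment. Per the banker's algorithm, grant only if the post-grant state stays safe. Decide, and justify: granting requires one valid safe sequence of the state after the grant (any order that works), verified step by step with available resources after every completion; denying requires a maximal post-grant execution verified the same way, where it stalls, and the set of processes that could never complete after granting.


GRANT. The post-grant state is safe; one safe sequence: proc-D, proc-E, proc-C, proc-F, proc-H, proc-A, proc-B.
Key observation: with (0, 0, 2, 0) left after the transfer, proc-D can run at once — the state stays safe.
Check on the post-grant state, step by step:
  pool = (0, 0, 2, 0)
  proc-D: need (0, 0, 1, 0) fits (0, 0, 2, 0); releases (3, 2, 1, 0), pool now (3, 2, 3, 0)
  proc-E: need (0, 1, 2, 0) fits (3, 2, 3, 0); releases (0, 1, 0, 3), pool now (3, 3, 3, 3)
  proc-C: need (0, 0, 1, 3) fits (3, 3, 3, 3); releases (0, 0, 0, 1), pool now (3, 3, 3, 4)
  proc-F: need (0, 3, 2, 4) fits (3, 3, 3, 4); releases (2, 0, 0, 2), pool now (5, 3, 3, 6)
  proc-H: need (5, 2, 3, 2) fits (5, 3, 3, 6); releases (1, 1, 1, 0), pool now (6, 4, 4, 6)
  proc-A: need (1, 4, 4, 6) fits (6, 4, 4, 6); releases (3, 1, 1, 2), pool now (9, 5, 5, 8)
  proc-B: need (0, 1, 0, 3) fits (9, 5, 5, 8); releases (0, 1, 0, 1), pool now (9, 6, 5, 9)


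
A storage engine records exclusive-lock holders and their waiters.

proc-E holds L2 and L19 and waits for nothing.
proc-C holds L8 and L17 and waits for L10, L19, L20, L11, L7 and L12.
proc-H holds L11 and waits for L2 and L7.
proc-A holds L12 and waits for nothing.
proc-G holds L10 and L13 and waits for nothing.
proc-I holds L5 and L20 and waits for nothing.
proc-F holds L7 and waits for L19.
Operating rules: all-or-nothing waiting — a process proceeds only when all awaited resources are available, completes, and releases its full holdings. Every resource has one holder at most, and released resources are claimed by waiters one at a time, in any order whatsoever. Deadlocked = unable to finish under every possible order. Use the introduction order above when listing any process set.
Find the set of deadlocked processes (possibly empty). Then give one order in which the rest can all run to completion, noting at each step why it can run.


No process is deadlocked.
Key observation: the wait graph is acyclic; completion cascades from the unblocked processes through everyone else.
The rest can finish in the order proc-E, proc-F, proc-H, proc-I, proc-G, proc-A, proc-C.
Walking it through:
  run proc-E (it waits on nothing); releases L2 and L19
  proc-F: everything it awaited (L19) is free; runs, freeing L7
  proc-H: everything it awaited (L2 and L7) is free; runs, freeing L11
  run proc-I (it waits on nothing); releases L5 and L20
  run proc-G (it waits on nothing); releases L10 and L13
  run proc-A (it waits on nothing); releases L12
  proc-C: everything it awaited (L10, L19, L20, L11, L7 and L12) is free; runs, freeing L8 and L17


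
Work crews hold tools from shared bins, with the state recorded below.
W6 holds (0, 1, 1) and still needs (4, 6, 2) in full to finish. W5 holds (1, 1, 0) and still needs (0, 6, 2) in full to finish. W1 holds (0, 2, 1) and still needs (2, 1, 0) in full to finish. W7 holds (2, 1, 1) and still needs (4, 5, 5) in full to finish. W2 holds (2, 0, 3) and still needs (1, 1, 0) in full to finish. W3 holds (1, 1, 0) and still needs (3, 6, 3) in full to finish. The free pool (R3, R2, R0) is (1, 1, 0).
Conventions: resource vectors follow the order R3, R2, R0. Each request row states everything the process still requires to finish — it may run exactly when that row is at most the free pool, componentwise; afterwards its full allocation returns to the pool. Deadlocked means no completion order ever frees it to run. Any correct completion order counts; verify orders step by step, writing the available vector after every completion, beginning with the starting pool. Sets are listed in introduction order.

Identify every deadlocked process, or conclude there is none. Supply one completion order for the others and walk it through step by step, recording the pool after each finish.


Deadlocked set: W6, W5, W7 and W3.
Key observation: once W2, W1 finish, the pool peaks at (3, 3, 4) — and every remaining process still needs more R2 than that.
A valid finishing order for the others: W2, W1. Verifying each step:
  pool = (1, 1, 0)
  run W2 (needs (1, 1, 0), free (1, 1, 0)); after release of (2, 0, 3) the pool is (3, 1, 3)
  run W1 (needs (2, 1, 0), free (3, 1, 3)); after release of (0, 2, 1) the pool is (3, 3, 4)
None of the blocked processes ever fits:
  blocked: W6 wants (4, 6, 2), pool (3, 3, 4) — not enough R3 and R2
  blocked: W5 wants (0, 6, 2), pool (3, 3, 4) — not enough R2
  blocked: W7 wants (4, 5, 5), pool (3, 3, 4) — not enough R3, R2 and R0
  blocked: W3 wants (3, 6, 3), pool (3, 3, 4) — not enough R2


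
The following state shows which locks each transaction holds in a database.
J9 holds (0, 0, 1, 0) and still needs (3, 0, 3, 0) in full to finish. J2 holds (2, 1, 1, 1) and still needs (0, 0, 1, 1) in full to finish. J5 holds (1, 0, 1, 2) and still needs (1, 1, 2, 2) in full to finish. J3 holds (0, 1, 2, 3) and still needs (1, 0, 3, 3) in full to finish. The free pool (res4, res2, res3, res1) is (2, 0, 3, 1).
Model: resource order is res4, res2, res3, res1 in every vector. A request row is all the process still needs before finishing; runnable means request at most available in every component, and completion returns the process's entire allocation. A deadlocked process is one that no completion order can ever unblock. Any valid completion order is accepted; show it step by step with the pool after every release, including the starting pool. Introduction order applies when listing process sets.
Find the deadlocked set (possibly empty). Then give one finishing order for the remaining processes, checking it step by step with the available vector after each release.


Nothing here is deadlocked.
Key observation: no deadlock: J2 fits now, and the freed resources carry the rest through.
A valid finishing order for the others: J2, J5, J3, J9. Walking it through:
  pool = (2, 0, 3, 1)
  J2 needs (0, 0, 1, 1) <= (2, 0, 3, 1) -> finishes; pool += (2, 1, 1, 1) = (4, 1, 4, 2)
  J5 needs (1, 1, 2, 2) <= (4, 1, 4, 2) -> finishes; pool += (1, 0, 1, 2) = (5, 1, 5, 4)
  J3 needs (1, 0, 3, 3) <= (5, 1, 5, 4) -> finishes; pool += (0, 1, 2, 3) = (5, 2, 7, 7)
  J9 needs (3, 0, 3, 0) <= (5, 2, 7, 7) -> finishes; pool += (0, 0, 1, 0) = (5, 2, 8, 7)


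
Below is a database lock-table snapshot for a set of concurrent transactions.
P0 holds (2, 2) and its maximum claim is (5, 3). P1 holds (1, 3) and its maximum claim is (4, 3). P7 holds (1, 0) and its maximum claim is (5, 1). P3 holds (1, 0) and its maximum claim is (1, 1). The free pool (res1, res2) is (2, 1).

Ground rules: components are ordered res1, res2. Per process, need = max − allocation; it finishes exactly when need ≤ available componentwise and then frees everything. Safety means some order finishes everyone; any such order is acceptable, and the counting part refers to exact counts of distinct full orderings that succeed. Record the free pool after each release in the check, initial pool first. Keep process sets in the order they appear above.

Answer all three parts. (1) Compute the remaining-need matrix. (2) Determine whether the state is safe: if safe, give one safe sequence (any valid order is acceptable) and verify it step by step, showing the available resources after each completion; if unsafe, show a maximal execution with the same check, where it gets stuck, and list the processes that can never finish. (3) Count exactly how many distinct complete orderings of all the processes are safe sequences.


(1) Need matrix, components ordered res1, res2:
  P0: (3, 1)
  P1: (3, 0)
  P7: (4, 1)
  P3: (0, 1)
(2) SAFE — a valid safe sequence is P3, P1, P7, P0.
Key observation: P3 marks the first exact bind of the order: its need (0, 1) fits the free (2, 1) with zero slack on a requested resource.
Check, step by step:
  pool = (2, 1)
  run P3 (needs (0, 1), free (2, 1)); after release of (1, 0) the pool is (3, 1)
  run P1 (needs (3, 0), free (3, 1)); after release of (1, 3) the pool is (4, 4)
  run P7 (needs (4, 1), free (4, 4)); after release of (1, 0) the pool is (5, 4)
  run P0 (needs (3, 1), free (5, 4)); after release of (2, 2) the pool is (7, 6)
(3) Exactly 4 of the possible complete orderings are safe sequences.


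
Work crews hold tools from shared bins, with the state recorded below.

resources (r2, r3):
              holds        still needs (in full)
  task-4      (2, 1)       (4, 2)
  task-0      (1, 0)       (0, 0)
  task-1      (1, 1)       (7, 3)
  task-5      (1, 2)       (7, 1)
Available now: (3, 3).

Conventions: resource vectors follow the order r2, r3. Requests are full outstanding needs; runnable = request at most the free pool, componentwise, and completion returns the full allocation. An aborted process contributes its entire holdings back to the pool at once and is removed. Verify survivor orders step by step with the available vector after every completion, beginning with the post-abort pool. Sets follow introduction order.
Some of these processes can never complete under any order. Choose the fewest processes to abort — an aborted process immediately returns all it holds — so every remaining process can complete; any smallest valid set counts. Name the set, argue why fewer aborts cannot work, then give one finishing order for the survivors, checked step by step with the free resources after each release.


Abort task-1.
Key observation: the deadlocked task-5 becomes finishable only because task-1 released (1, 1); it completes at step 3 below.
Minimality: the empty abort set fails — the state is deadlocked as it stands.
Survivors finish in the order: task-4, task-0, task-5. Verifying each step (pool after the aborts first):
  pool = (4, 4)
  run task-4 (needs (4, 2), free (4, 4)); after release of (2, 1) the pool is (6, 5)
  run task-0 (needs (0, 0), free (6, 5)); after release of (1, 0) the pool is (7, 5)
  run task-5 (needs (7, 1), free (7, 5)); after release of (1, 2) the pool is (8, 7)


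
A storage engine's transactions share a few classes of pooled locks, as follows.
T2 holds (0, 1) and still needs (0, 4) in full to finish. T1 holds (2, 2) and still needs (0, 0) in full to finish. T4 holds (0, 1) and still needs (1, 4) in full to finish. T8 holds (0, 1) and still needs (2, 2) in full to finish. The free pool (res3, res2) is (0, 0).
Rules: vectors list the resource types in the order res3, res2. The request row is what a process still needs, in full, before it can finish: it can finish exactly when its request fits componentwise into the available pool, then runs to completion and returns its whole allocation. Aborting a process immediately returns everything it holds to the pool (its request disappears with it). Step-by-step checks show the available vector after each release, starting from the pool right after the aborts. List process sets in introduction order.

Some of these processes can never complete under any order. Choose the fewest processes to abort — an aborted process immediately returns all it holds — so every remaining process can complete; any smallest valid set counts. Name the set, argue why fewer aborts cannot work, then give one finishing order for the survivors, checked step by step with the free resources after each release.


The answer: abort T2.
Key observation: no ordering could ever have run T4 before the abort of T2; with (0, 1) back in the pool it fits at step 3.
Why nothing smaller works: aborting no one leaves the state deadlocked as given.
One survivor order: T1, T8, T4. Walking it through (post-abort pool first):
  pool = (0, 1)
  run T1 (needs (0, 0), free (0, 1)); after release of (2, 2) the pool is (2, 3)
  run T8 (needs (2, 2), free (2, 3)); after release of (0, 1) the pool is (2, 4)
  run T4 (needs (1, 4), free (2, 4)); after release of (0, 1) the pool is (2, 5)


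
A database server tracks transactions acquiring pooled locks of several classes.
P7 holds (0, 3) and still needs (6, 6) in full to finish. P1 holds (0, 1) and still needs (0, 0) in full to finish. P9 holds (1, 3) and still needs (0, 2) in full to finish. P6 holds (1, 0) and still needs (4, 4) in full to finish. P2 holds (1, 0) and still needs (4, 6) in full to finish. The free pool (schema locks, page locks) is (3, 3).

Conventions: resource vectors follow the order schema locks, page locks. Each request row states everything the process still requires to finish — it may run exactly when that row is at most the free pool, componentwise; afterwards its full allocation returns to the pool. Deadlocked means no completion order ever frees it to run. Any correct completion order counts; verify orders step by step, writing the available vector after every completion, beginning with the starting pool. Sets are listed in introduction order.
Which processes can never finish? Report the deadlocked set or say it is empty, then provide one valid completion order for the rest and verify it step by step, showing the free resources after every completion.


No process is deadlocked.
Key observation: P9 leads a chain of completions in which each release enables another process.
One completion order for the rest: P9, P1, P6, P2, P7. Check, step by step:
  pool = (3, 3)
  run P9 (needs (0, 2), free (3, 3)); after release of (1, 3) the pool is (4, 6)
  run P1 (needs (0, 0), free (4, 6)); after release of (0, 1) the pool is (4, 7)
  run P6 (needs (4, 4), free (4, 7)); after release of (1, 0) the pool is (5, 7)
  run P2 (needs (4, 6), free (5, 7)); after release of (1, 0) the pool is (6, 7)
  run P7 (needs (6, 6), free (6, 7)); after release of (0, 3) the pool is (6, 10)


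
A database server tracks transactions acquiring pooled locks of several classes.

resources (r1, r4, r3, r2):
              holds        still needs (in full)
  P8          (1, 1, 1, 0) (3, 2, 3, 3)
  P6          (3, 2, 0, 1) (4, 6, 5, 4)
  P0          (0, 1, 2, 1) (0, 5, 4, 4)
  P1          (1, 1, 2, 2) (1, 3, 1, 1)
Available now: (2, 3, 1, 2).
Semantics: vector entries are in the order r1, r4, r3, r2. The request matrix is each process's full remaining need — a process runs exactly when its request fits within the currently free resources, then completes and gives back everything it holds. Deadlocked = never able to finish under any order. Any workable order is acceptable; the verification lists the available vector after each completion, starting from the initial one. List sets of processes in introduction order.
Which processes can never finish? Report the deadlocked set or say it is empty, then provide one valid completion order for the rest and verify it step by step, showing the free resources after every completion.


Nothing here is deadlocked.
Key observation: P1 can run right away; the returned allocation unlocks the remaining processes in turn.
The rest can finish in the order P1, P8, P0, P6. Step-by-step check:
  pool = (2, 3, 1, 2)
  run P1 (needs (1, 3, 1, 1), free (2, 3, 1, 2)); after release of (1, 1, 2, 2) the pool is (3, 4, 3, 4)
  run P8 (needs (3, 2, 3, 3), free (3, 4, 3, 4)); after release of (1, 1, 1, 0) the pool is (4, 5, 4, 4)
  run P0 (needs (0, 5, 4, 4), free (4, 5, 4, 4)); after release of (0, 1, 2, 1) the pool is (4, 6, 6, 5)
  run P6 (needs (4, 6, 5, 4), free (4, 6, 6, 5)); after release of (3, 2, 0, 1) the pool is (7, 8, 6, 6)


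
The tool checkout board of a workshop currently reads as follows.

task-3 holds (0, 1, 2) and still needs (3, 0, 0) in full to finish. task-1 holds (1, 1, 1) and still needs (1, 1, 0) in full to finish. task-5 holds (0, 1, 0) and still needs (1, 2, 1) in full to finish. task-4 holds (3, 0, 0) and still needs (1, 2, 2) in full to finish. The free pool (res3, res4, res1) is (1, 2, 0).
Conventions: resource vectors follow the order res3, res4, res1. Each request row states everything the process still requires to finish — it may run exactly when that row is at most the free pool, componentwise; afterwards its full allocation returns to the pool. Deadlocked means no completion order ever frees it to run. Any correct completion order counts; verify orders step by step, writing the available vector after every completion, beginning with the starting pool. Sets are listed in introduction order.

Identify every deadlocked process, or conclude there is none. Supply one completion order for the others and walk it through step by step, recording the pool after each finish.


Deadlocked set: task-3 and task-4.
Key observation: after task-1, task-5 the pool peaks at (2, 4, 1), and each blocked process is short somewhere: task-3 on res3; task-4 on res1.
One completion order for the rest: task-1, task-5. Verifying each step:
  pool = (1, 2, 0)
  task-1 needs (1, 1, 0) <= (1, 2, 0) -> finishes; pool += (1, 1, 1) = (2, 3, 1)
  task-5 needs (1, 2, 1) <= (2, 3, 1) -> finishes; pool += (0, 1, 0) = (2, 4, 1)
The blocked processes can never fit:
  task-3 still needs (3, 0, 0) but only (2, 4, 1) is free — short on res3
  task-4 still needs (1, 2, 2) but only (2, 4, 1) is free — short on res1


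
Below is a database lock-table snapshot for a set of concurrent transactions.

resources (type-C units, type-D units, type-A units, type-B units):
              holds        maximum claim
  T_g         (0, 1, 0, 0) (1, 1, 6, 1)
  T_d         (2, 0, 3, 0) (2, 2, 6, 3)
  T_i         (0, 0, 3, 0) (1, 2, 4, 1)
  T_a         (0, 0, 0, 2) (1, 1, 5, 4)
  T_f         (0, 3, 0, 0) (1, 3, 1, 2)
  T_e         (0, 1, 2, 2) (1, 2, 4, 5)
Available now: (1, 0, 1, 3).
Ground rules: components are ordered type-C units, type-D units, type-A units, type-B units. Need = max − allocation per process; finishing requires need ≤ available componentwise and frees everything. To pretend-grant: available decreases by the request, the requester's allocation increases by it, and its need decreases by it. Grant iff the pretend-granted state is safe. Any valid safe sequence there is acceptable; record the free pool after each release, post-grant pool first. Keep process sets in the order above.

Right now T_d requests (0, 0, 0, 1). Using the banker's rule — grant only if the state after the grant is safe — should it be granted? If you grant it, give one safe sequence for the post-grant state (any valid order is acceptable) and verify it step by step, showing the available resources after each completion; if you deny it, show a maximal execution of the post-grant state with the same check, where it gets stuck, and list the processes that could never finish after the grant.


GRANT. The post-grant state is safe; one safe sequence: T_f, T_i, T_d, T_a, T_g, T_e.
Key observation: the transfer keeps a workable pool ((1, 0, 1, 2)); T_f starts the safe sequence.
Verifying the post-grant state step by step:
  pool = (1, 0, 1, 2)
  T_f needs (1, 0, 1, 2) <= (1, 0, 1, 2) -> finishes; pool += (0, 3, 0, 0) = (1, 3, 1, 2)
  T_i needs (1, 2, 1, 1) <= (1, 3, 1, 2) -> finishes; pool += (0, 0, 3, 0) = (1, 3, 4, 2)
  T_d needs (0, 2, 3, 2) <= (1, 3, 4, 2) -> finishes; pool += (2, 0, 3, 1) = (3, 3, 7, 3)
  T_a needs (1, 1, 5, 2) <= (3, 3, 7, 3) -> finishes; pool += (0, 0, 0, 2) = (3, 3, 7, 5)
  T_g needs (1, 0, 6, 1) <= (3, 3, 7, 5) -> finishes; pool += (0, 1, 0, 0) = (3, 4, 7, 5)
  T_e needs (1, 1, 2, 3) <= (3, 4, 7, 5) -> finishes; pool += (0, 1, 2, 2) = (3, 5, 9, 7)


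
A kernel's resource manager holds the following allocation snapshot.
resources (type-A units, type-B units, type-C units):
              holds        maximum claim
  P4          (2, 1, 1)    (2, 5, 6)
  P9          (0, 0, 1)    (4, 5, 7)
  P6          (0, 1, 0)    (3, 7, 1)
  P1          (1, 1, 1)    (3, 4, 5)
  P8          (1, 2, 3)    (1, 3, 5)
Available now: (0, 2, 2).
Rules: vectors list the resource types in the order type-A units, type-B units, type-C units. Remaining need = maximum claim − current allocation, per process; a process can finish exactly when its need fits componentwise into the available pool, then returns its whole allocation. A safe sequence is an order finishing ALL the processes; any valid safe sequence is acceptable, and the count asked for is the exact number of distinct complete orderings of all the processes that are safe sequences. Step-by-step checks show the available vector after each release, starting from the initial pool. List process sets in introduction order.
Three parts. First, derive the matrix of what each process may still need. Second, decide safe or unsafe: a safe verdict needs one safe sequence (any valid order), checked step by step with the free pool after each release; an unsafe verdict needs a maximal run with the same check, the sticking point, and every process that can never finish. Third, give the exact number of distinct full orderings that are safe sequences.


(1) Outstanding need per process (order type-A units, type-B units, type-C units):
  P4: (0, 4, 5)
  P9: (4, 5, 6)
  P6: (3, 6, 1)
  P1: (2, 3, 4)
  P8: (0, 1, 2)
(2) SAFE — a valid safe sequence is P8, P4, P1, P6, P9.
Key observation: the first exact fit in this order is P8 — it needs (0, 1, 2) with (0, 2, 2) free, meeting a requested resource to the last unit.
Check, step by step:
  pool = (0, 2, 2)
  run P8 (needs (0, 1, 2), free (0, 2, 2)); after release of (1, 2, 3) the pool is (1, 4, 5)
  run P4 (needs (0, 4, 5), free (1, 4, 5)); after release of (2, 1, 1) the pool is (3, 5, 6)
  run P1 (needs (2, 3, 4), free (3, 5, 6)); after release of (1, 1, 1) the pool is (4, 6, 7)
  run P6 (needs (3, 6, 1), free (4, 6, 7)); after release of (0, 1, 0) the pool is (4, 7, 7)
  run P9 (needs (4, 5, 6), free (4, 7, 7)); after release of (0, 0, 1) the pool is (4, 7, 8)
(3) Precisely 2 of the possible complete orderings are safe sequences.


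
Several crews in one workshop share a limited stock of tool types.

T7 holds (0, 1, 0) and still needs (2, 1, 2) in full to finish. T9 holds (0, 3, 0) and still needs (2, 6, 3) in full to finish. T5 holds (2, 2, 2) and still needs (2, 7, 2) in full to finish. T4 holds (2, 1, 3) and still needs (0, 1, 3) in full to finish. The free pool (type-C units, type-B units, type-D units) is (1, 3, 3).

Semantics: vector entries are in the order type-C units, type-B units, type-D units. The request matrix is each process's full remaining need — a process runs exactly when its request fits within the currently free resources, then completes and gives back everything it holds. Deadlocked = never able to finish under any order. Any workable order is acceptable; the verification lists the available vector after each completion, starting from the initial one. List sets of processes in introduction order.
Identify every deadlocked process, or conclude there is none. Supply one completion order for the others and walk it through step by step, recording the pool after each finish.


Deadlocked: T9 and T5.
Key observation: once T4, T7 finish, the pool peaks at (3, 5, 6) — and every remaining process still needs more type-B units than that.
A valid finishing order for the others: T4, T7. Verifying each step:
  pool = (1, 3, 3)
  T4 needs (0, 1, 3) <= (1, 3, 3) -> finishes; pool += (2, 1, 3) = (3, 4, 6)
  T7 needs (2, 1, 2) <= (3, 4, 6) -> finishes; pool += (0, 1, 0) = (3, 5, 6)
The stuck group stays short no matter what:
  blocked: T9 wants (2, 6, 3), pool (3, 5, 6) — not enough type-B units
  blocked: T5 wants (2, 7, 2), pool (3, 5, 6) — not enough type-B units


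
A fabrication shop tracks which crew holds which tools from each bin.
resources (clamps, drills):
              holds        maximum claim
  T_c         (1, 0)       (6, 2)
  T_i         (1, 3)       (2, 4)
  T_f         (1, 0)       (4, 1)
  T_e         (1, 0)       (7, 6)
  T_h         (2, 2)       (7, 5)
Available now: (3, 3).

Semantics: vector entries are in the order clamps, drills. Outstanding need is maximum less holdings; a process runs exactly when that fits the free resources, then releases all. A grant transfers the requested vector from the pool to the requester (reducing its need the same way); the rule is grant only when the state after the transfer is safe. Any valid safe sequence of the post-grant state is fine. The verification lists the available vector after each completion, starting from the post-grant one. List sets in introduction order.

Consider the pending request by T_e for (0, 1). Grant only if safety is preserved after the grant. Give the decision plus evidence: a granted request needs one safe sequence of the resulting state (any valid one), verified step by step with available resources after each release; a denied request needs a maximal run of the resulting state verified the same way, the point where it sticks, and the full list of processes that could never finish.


GRANT — the state after the grant stays safe, e.g. via T_f, T_i, T_c, T_e, T_h.
Key observation: granting shrinks the pool to (3, 2), yet T_f still fits and the chain goes through.
Step-by-step check of the post-grant state:
  pool = (3, 2)
  T_f needs (3, 1) <= (3, 2) -> finishes; pool += (1, 0) = (4, 2)
  T_i needs (1, 1) <= (4, 2) -> finishes; pool += (1, 3) = (5, 5)
  T_c needs (5, 2) <= (5, 5) -> finishes; pool += (1, 0) = (6, 5)
  T_e needs (6, 5) <= (6, 5) -> finishes; pool += (1, 1) = (7, 6)
  T_h needs (5, 3) <= (7, 6) -> finishes; pool += (2, 2) = (9, 8)


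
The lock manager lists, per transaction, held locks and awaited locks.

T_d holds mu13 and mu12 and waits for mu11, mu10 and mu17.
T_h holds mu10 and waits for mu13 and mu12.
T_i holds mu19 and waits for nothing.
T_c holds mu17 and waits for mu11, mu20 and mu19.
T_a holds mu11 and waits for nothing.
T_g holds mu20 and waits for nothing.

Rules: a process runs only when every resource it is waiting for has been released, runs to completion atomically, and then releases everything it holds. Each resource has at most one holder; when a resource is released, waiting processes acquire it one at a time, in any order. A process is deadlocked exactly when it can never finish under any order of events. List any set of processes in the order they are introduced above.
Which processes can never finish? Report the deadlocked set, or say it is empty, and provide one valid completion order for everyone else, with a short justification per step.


Deadlocked: T_d and T_h.
Key observation: the knot is the closed ring of waits T_d -> T_h -> T_d; no other process is dragged down with it.
One completion order for the rest: T_i, T_a, T_g, T_c.
Check, step by step:
  run T_i (it waits on nothing); releases mu19
  run T_a (it waits on nothing); releases mu11
  run T_g (it waits on nothing); releases mu20
  T_c waits on mu11, mu20 and mu19 — all released -> runs and releases mu17


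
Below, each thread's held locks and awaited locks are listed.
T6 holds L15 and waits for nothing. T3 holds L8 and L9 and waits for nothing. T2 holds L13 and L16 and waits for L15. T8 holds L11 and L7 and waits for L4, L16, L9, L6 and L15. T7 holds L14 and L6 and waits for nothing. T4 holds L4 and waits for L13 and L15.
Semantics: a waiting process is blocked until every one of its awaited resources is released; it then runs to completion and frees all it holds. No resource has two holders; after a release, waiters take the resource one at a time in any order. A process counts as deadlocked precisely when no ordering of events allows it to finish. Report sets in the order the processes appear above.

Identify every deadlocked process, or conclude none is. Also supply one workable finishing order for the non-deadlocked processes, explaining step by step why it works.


Nothing here is deadlocked.
Key observation: the wait relation is loop-free; peeling off processes with no waits unwinds the whole state.
The rest can finish in the order T6, T7, T2, T4, T3, T8.
Verifying each step:
  T6 waits on nothing -> runs at once and releases L15
  T7 waits on nothing -> runs at once and releases L14 and L6
  T2: everything it awaited (L15) is free; runs, freeing L13 and L16
  T4: everything it awaited (L13 and L15) is free; runs, freeing L4
  T3 waits on nothing -> runs at once and releases L8 and L9
  T8: everything it awaited (L4, L16, L9, L6 and L15) is free; runs, freeing L11 and L7


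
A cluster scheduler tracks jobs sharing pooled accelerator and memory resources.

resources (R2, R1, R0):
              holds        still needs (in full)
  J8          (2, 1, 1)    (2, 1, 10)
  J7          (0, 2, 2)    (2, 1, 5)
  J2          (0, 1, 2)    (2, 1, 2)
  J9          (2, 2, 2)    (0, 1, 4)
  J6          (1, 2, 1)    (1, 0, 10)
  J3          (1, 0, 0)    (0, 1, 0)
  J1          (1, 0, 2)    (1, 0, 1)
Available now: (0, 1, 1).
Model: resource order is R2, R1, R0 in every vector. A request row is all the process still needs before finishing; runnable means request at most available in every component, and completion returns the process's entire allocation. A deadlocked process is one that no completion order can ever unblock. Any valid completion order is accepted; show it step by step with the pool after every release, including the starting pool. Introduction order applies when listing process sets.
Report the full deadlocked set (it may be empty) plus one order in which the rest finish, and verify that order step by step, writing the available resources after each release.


Deadlocked set: J8 and J6.
Key observation: the pool after J3, J1, J2, J9, J7 is (4, 6, 9); every surviving request exceeds it in R0, so progress ends there.
One completion order for the rest: J3, J1, J2, J9, J7. Check, step by step:
  pool = (0, 1, 1)
  J3 needs (0, 1, 0) <= (0, 1, 1) -> finishes; pool += (1, 0, 0) = (1, 1, 1)
  J1 needs (1, 0, 1) <= (1, 1, 1) -> finishes; pool += (1, 0, 2) = (2, 1, 3)
  J2 needs (2, 1, 2) <= (2, 1, 3) -> finishes; pool += (0, 1, 2) = (2, 2, 5)
  J9 needs (0, 1, 4) <= (2, 2, 5) -> finishes; pool += (2, 2, 2) = (4, 4, 7)
  J7 needs (2, 1, 5) <= (4, 4, 7) -> finishes; pool += (0, 2, 2) = (4, 6, 9)
None of the blocked processes ever fits:
  J8 cannot run: need (2, 1, 10) vs free (4, 6, 9) (insufficient R0)
  J6 cannot run: need (1, 0, 10) vs free (4, 6, 9) (insufficient R0)


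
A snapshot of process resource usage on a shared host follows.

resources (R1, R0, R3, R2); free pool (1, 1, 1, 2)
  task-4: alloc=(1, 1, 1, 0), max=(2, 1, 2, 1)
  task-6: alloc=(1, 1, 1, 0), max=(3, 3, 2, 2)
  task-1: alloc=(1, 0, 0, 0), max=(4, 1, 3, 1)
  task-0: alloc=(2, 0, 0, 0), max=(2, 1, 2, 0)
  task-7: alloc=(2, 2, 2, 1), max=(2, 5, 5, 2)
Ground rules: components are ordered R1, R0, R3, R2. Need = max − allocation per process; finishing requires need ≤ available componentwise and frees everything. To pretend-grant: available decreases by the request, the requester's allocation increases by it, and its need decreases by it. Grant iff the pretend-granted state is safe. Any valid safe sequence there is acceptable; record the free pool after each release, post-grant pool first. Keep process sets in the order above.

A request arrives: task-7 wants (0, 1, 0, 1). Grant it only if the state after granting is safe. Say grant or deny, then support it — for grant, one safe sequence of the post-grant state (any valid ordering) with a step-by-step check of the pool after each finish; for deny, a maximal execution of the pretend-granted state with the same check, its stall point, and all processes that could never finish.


DENY — the pretend-granted state is unsafe.
Key observation: after task-4, task-0 the pool peaks at (4, 1, 2, 1), and each blocked process is short somewhere: task-6 on R0, R2; task-1 on R3; task-7 on R0, R3.
After a pretend grant, a maximal execution: task-4, task-0 — then nothing else fits. Check, step by step:
  pool = (1, 0, 1, 1)
  task-4 needs (1, 0, 1, 1) <= (1, 0, 1, 1) -> finishes; pool += (1, 1, 1, 0) = (2, 1, 2, 1)
  task-0 needs (0, 1, 2, 0) <= (2, 1, 2, 1) -> finishes; pool += (2, 0, 0, 0) = (4, 1, 2, 1)
  blocked: task-6 wants (2, 2, 1, 2), pool (4, 1, 2, 1) — not enough R0 and R2
  blocked: task-1 wants (3, 1, 3, 1), pool (4, 1, 2, 1) — not enough R3
  blocked: task-7 wants (0, 2, 3, 0), pool (4, 1, 2, 1) — not enough R0 and R3
Processes that could never finish after the grant: task-6, task-1 and task-7.


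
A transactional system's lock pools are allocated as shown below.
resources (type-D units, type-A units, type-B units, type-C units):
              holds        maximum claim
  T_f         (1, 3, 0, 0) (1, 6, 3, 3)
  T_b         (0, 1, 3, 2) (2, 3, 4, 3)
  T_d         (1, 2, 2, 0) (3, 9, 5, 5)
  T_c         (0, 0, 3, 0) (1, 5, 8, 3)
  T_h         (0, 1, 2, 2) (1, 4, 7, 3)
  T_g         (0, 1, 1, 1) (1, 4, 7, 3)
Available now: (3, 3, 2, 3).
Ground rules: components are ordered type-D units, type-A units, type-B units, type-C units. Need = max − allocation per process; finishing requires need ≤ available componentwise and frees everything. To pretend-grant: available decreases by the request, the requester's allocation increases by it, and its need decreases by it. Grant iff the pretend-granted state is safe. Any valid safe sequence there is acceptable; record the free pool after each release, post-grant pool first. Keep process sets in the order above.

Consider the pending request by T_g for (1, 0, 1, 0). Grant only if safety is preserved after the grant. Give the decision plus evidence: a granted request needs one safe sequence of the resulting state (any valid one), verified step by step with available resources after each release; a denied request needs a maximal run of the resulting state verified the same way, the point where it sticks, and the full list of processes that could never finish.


GRANT. The post-grant state is safe; one safe sequence: T_b, T_f, T_d, T_h, T_c, T_g.
Key observation: even at the reduced pool (2, 3, 1, 3), T_b fits immediately, so safety survives the grant.
Check on the post-grant state, step by step:
  pool = (2, 3, 1, 3)
  T_b needs (2, 2, 1, 1) <= (2, 3, 1, 3) -> finishes; pool += (0, 1, 3, 2) = (2, 4, 4, 5)
  T_f needs (0, 3, 3, 3) <= (2, 4, 4, 5) -> finishes; pool += (1, 3, 0, 0) = (3, 7, 4, 5)
  T_d needs (2, 7, 3, 5) <= (3, 7, 4, 5) -> finishes; pool += (1, 2, 2, 0) = (4, 9, 6, 5)
  T_h needs (1, 3, 5, 1) <= (4, 9, 6, 5) -> finishes; pool += (0, 1, 2, 2) = (4, 10, 8, 7)
  T_c needs (1, 5, 5, 3) <= (4, 10, 8, 7) -> finishes; pool += (0, 0, 3, 0) = (4, 10, 11, 7)
  T_g needs (0, 3, 5, 2) <= (4, 10, 11, 7) -> finishes; pool += (1, 1, 2, 1) = (5, 11, 13, 8)


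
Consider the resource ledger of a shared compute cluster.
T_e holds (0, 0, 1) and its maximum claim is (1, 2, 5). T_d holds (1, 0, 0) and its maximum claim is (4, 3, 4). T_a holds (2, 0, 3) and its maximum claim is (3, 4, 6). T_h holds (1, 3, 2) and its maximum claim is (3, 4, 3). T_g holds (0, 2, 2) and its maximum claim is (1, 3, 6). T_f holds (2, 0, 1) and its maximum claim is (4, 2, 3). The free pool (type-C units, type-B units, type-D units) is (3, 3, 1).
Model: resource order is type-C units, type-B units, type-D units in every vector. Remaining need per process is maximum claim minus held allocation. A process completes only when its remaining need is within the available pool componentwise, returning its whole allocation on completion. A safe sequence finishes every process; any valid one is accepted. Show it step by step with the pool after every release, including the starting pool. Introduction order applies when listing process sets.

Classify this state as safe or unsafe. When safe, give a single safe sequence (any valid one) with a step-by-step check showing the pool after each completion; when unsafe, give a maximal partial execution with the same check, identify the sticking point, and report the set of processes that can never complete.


SAFE. One safe sequence: T_h, T_a, T_f, T_d, T_e, T_g.
Key observation: the order's first zero-slack moment is T_h ((2, 1, 1) needed, (3, 3, 1) free — a requested resource with nothing to spare).
Step-by-step check:
  pool = (3, 3, 1)
  T_h: need (2, 1, 1) fits (3, 3, 1); releases (1, 3, 2), pool now (4, 6, 3)
  T_a: need (1, 4, 3) fits (4, 6, 3); releases (2, 0, 3), pool now (6, 6, 6)
  T_f: need (2, 2, 2) fits (6, 6, 6); releases (2, 0, 1), pool now (8, 6, 7)
  T_d: need (3, 3, 4) fits (8, 6, 7); releases (1, 0, 0), pool now (9, 6, 7)
  T_e: need (1, 2, 4) fits (9, 6, 7); releases (0, 0, 1), pool now (9, 6, 8)
  T_g: need (1, 1, 4) fits (9, 6, 8); releases (0, 2, 2), pool now (9, 8, 10)
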